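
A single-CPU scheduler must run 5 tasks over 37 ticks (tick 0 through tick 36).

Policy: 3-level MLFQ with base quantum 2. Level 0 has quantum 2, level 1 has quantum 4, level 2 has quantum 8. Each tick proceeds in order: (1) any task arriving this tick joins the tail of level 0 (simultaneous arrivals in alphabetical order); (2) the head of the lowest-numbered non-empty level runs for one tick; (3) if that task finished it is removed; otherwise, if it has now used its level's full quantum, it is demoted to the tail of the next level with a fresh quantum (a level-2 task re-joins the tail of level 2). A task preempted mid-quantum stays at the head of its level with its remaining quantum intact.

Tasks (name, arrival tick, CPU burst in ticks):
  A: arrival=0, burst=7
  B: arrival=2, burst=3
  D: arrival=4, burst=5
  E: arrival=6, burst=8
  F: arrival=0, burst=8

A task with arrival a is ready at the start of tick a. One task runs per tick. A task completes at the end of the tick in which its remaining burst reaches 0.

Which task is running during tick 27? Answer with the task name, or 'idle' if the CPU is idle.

running at tick 27 = F

t=0: L0/L1/L2 = AF/-/- → run A
t=1: L0/L1/L2 = AF/-/- → run A
t=2: L0/L1/L2 = FB/A/- → run F
t=3: L0/L1/L2 = FB/A/- → run F
t=4: L0/L1/L2 = BD/AF/- → run B
t=5: L0/L1/L2 = BD/AF/- → run B
t=6: L0/L1/L2 = DE/AFB/- → run D
t=7: L0/L1/L2 = DE/AFB/- → run D
t=8: L0/L1/L2 = E/AFBD/- → run E
t=9: L0/L1/L2 = E/AFBD/- → run E
t=10: L0/L1/L2 = -/AFBDE/- → run A
t=11: L0/L1/L2 = -/AFBDE/- → run A
t=12: L0/L1/L2 = -/AFBDE/- → run A
t=13: L0/L1/L2 = -/AFBDE/- → run A
t=14: L0/L1/L2 = -/FBDE/A → run F
t=15: L0/L1/L2 = -/FBDE/A → run F
t=16: L0/L1/L2 = -/FBDE/A → run F
t=17: L0/L1/L2 = -/FBDE/A → run F
t=18: L0/L1/L2 = -/BDE/AF → run B
t=19: L0/L1/L2 = -/DE/AF → run D
t=20: L0/L1/L2 = -/DE/AF → run D
t=21: L0/L1/L2 = -/DE/AF → run D
t=22: L0/L1/L2 = -/E/AF → run E
t=23: L0/L1/L2 = -/E/AF → run E
t=24: L0/L1/L2 = -/E/AF → run E
t=25: L0/L1/L2 = -/E/AF → run E
t=26: L0/L1/L2 = -/-/AFE → run A
t=27: L0/L1/L2 = -/-/FE → run F
t=28: L0/L1/L2 = -/-/FE → run F
t=29: L0/L1/L2 = -/-/E → run E
t=30: L0/L1/L2 = -/-/E → run E
t=31: (idle)
t=32: (idle)
t=33: (idle)
t=34: (idle)
t=35: (idle)
t=36: (idle)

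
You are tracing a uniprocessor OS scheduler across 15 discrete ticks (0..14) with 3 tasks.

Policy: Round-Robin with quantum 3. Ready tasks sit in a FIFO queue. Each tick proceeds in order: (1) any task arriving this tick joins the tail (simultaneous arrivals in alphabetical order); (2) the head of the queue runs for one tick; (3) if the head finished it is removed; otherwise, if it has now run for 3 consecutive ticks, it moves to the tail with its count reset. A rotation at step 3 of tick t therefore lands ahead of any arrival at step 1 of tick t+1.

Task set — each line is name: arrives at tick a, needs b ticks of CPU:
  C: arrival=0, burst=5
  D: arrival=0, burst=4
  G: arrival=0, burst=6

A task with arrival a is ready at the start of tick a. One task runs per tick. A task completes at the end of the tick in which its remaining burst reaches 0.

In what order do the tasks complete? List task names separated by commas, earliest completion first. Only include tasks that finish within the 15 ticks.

t=0: queue=[C,D,G] q_used=0 → run C
t=1: queue=[C,D,G] q_used=1 → run C
t=2: queue=[C,D,G] q_used=2 → run C
t=3: queue=[D,G,C] q_used=0 → run D
t=4: queue=[D,G,C] q_used=1 → run D
t=5: queue=[D,G,C] q_used=2 → run D
t=6: queue=[G,C,D] q_used=0 → run G
t=7: queue=[G,C,D] q_used=1 → run G
t=8: queue=[G,C,D] q_used=2 → run G
t=9: queue=[C,D,G] q_used=0 → run C
t=10: queue=[C,D,G] q_used=1 → run C
t=11: queue=[D,G] q_used=0 → run D
t=12: queue=[G] q_used=0 → run G
t=13: queue=[G] q_used=1 → run G
t=14: queue=[G] q_used=2 → run G

completion order = C, D, G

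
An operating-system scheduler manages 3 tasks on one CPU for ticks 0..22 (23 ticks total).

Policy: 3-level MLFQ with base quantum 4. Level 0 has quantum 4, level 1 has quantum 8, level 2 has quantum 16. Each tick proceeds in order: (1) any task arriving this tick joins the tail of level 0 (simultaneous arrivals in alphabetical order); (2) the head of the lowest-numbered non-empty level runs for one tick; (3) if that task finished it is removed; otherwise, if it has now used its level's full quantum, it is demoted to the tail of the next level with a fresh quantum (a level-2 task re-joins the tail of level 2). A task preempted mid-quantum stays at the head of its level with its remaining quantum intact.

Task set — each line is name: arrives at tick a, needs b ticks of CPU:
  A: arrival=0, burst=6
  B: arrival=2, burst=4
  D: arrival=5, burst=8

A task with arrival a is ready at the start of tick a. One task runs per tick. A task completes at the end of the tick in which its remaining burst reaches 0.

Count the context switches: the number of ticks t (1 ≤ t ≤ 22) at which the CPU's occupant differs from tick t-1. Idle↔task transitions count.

t=0: L0/L1/L2 = A/-/- → run A
t=1: L0/L1/L2 = A/-/- → run A
t=2: L0/L1/L2 = AB/-/- → run A
t=3: L0/L1/L2 = AB/-/- → run A
t=4: L0/L1/L2 = B/A/- → run B
t=5: L0/L1/L2 = BD/A/- → run B
t=6: L0/L1/L2 = BD/A/- → run B
t=7: L0/L1/L2 = BD/A/- → run B
t=8: L0/L1/L2 = D/A/- → run D
t=9: L0/L1/L2 = D/A/- → run D
t=10: L0/L1/L2 = D/A/- → run D
t=11: L0/L1/L2 = D/A/- → run D
t=12: L0/L1/L2 = -/AD/- → run A
t=13: L0/L1/L2 = -/AD/- → run A
t=14: L0/L1/L2 = -/D/- → run D
t=15: L0/L1/L2 = -/D/- → run D
t=16: L0/L1/L2 = -/D/- → run D
t=17: L0/L1/L2 = -/D/- → run D
t=18: (idle)
t=19: (idle)
t=20: (idle)
t=21: (idle)
t=22: (idle)

context switches = 5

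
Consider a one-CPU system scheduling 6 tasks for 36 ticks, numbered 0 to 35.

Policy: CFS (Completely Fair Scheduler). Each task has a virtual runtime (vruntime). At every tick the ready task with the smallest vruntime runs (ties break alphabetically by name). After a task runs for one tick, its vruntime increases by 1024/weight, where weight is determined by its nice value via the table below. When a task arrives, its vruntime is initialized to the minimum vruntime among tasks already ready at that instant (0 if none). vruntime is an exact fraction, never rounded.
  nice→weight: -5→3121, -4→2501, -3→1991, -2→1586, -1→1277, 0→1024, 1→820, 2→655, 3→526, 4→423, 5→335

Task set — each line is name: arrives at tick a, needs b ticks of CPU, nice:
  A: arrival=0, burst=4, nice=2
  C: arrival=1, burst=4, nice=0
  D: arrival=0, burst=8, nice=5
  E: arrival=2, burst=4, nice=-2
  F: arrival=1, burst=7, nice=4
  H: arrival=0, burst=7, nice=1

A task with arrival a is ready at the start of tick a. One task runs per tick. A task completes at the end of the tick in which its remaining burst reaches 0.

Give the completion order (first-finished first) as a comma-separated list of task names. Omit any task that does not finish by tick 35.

completion order = E, C, A, H, F, D

t=0: vr[A=0 D=0 H=0] → run A
t=1: vr[A=1024/655 C=0 D=0 F=0 H=0] → run C
t=2: vr[A=1024/655 C=1 D=0 E=0 F=0 H=0] → run D
t=3: vr[A=1024/655 C=1 D=1024/335 E=0 F=0 H=0] → run E
t=4: vr[A=1024/655 C=1 D=1024/335 E=512/793 F=0 H=0] → run F
t=5: vr[A=1024/655 C=1 D=1024/335 E=512/793 F=1024/423 H=0] → run H
t=6: vr[A=1024/655 C=1 D=1024/335 E=512/793 F=1024/423 H=256/205] → run E
t=7: vr[A=1024/655 C=1 D=1024/335 E=1024/793 F=1024/423 H=256/205] → run C
t=8: vr[A=1024/655 C=2 D=1024/335 E=1024/793 F=1024/423 H=256/205] → run H
t=9: vr[A=1024/655 C=2 D=1024/335 E=1024/793 F=1024/423 H=512/205] → run E
t=10: vr[A=1024/655 C=2 D=1024/335 E=1536/793 F=1024/423 H=512/205] → run A
t=11: vr[A=2048/655 C=2 D=1024/335 E=1536/793 F=1024/423 H=512/205] → run E
t=12: vr[A=2048/655 C=2 D=1024/335 F=1024/423 H=512/205] → run C
t=13: vr[A=2048/655 C=3 D=1024/335 F=1024/423 H=512/205] → run F
t=14: vr[A=2048/655 C=3 D=1024/335 F=2048/423 H=512/205] → run H
t=15: vr[A=2048/655 C=3 D=1024/335 F=2048/423 H=768/205] → run C
t=16: vr[A=2048/655 D=1024/335 F=2048/423 H=768/205] → run D
t=17: vr[A=2048/655 D=2048/335 F=2048/423 H=768/205] → run A
t=18: vr[A=3072/655 D=2048/335 F=2048/423 H=768/205] → run H
t=19: vr[A=3072/655 D=2048/335 F=2048/423 H=1024/205] → run A
t=20: vr[D=2048/335 F=2048/423 H=1024/205] → run F
t=21: vr[D=2048/335 F=1024/141 H=1024/205] → run H
t=22: vr[D=2048/335 F=1024/141 H=256/41] → run D
t=23: vr[D=3072/335 F=1024/141 H=256/41] → run H
t=24: vr[D=3072/335 F=1024/141 H=1536/205] → run F
t=25: vr[D=3072/335 F=4096/423 H=1536/205] → run H
t=26: vr[D=3072/335 F=4096/423] → run D
t=27: vr[D=4096/335 F=4096/423] → run F
t=28: vr[D=4096/335 F=5120/423] → run F
t=29: vr[D=4096/335 F=2048/141] → run D
t=30: vr[D=1024/67 F=2048/141] → run F
t=31: vr[D=1024/67] → run D
t=32: vr[D=6144/335] → run D
t=33: vr[D=7168/335] → run D
t=34: (idle)
t=35: (idle)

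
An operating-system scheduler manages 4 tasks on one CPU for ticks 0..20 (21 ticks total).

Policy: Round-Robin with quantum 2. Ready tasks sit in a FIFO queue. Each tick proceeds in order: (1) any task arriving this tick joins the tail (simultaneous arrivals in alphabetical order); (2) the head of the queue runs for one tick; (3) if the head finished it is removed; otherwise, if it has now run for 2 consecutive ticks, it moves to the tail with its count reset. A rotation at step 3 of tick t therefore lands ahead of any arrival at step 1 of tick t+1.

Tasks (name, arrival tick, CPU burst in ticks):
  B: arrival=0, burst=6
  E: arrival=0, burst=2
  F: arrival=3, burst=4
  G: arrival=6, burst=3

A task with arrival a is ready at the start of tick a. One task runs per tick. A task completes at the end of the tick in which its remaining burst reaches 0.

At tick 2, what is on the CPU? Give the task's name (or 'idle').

running at tick 2 = E

t=0: queue=[B,E] q_used=0 → run B
t=1: queue=[B,E] q_used=1 → run B
t=2: queue=[E,B] q_used=0 → run E
t=3: queue=[E,B,F] q_used=1 → run E
t=4: queue=[B,F] q_used=0 → run B
t=5: queue=[B,F] q_used=1 → run B
t=6: queue=[F,B,G] q_used=0 → run F
t=7: queue=[F,B,G] q_used=1 → run F
t=8: queue=[B,G,F] q_used=0 → run B
t=9: queue=[B,G,F] q_used=1 → run B
t=10: queue=[G,F] q_used=0 → run G
t=11: queue=[G,F] q_used=1 → run G
t=12: queue=[F,G] q_used=0 → run F
t=13: queue=[F,G] q_used=1 → run F
t=14: queue=[G] q_used=0 → run G
t=15: (idle)
t=16: (idle)
t=17: (idle)
t=18: (idle)
t=19: (idle)
t=20: (idle)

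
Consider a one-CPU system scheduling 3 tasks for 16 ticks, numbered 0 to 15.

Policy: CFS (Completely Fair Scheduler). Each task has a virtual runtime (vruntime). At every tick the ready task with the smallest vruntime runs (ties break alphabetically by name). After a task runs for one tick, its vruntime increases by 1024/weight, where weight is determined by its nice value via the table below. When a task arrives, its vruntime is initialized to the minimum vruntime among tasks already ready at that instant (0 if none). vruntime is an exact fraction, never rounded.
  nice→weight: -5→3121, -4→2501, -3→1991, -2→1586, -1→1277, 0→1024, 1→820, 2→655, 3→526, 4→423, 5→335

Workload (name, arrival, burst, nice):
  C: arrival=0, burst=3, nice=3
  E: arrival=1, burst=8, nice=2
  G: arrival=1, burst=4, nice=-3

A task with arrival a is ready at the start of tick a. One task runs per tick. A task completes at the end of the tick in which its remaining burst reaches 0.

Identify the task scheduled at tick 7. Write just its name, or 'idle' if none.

running at tick 7 = E

t=0: vr[C=0] → run C
t=1: vr[C=512/263 E=512/263 G=512/263] → run C
t=2: vr[C=1024/263 E=512/263 G=512/263] → run E
t=3: vr[C=1024/263 E=604672/172265 G=512/263] → run G
t=4: vr[C=1024/263 E=604672/172265 G=1288704/523633] → run G
t=5: vr[C=1024/263 E=604672/172265 G=1558016/523633] → run G
t=6: vr[C=1024/263 E=604672/172265 G=1827328/523633] → run G
t=7: vr[C=1024/263 E=604672/172265] → run E
t=8: vr[C=1024/263 E=873984/172265] → run C
t=9: vr[E=873984/172265] → run E
t=10: vr[E=1143296/172265] → run E
t=11: vr[E=1412608/172265] → run E
t=12: vr[E=336384/34453] → run E
t=13: vr[E=1951232/172265] → run E
t=14: vr[E=2220544/172265] → run E
t=15: (idle)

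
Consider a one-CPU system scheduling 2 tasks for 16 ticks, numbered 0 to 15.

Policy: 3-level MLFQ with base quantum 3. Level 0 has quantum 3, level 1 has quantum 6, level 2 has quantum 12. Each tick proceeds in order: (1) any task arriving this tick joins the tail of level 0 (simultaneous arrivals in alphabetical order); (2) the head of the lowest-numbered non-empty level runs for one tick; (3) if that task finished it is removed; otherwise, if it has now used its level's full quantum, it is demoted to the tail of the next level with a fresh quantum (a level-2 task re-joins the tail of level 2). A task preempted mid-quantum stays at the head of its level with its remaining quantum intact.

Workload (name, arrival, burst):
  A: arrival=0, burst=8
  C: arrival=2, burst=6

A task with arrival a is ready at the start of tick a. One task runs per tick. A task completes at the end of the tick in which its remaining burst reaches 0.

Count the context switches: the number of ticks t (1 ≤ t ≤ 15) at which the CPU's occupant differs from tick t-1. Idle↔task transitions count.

t=0: L0/L1/L2 = A/-/- → run A
t=1: L0/L1/L2 = A/-/- → run A
t=2: L0/L1/L2 = AC/-/- → run A
t=3: L0/L1/L2 = C/A/- → run C
t=4: L0/L1/L2 = C/A/- → run C
t=5: L0/L1/L2 = C/A/- → run C
t=6: L0/L1/L2 = -/AC/- → run A
t=7: L0/L1/L2 = -/AC/- → run A
t=8: L0/L1/L2 = -/AC/- → run A
t=9: L0/L1/L2 = -/AC/- → run A
t=10: L0/L1/L2 = -/AC/- → run A
t=11: L0/L1/L2 = -/C/- → run C
t=12: L0/L1/L2 = -/C/- → run C
t=13: L0/L1/L2 = -/C/- → run C
t=14: (idle)
t=15: (idle)

context switches = 4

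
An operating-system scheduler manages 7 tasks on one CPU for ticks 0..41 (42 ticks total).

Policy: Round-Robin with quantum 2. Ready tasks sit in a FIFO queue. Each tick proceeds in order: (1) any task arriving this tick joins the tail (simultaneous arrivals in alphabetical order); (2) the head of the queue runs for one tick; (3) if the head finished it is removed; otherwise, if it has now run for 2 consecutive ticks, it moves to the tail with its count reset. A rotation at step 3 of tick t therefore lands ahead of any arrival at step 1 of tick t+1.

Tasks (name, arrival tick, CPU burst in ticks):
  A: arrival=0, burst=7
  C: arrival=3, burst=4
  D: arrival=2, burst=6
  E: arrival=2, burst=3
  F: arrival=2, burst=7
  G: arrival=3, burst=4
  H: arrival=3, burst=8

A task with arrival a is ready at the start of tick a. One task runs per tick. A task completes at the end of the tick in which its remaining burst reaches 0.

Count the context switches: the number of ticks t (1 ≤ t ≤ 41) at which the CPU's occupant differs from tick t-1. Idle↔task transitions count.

context switches = 20

t=0: queue=[A] q_used=0 → run A
t=1: queue=[A] q_used=1 → run A
t=2: queue=[A,D,E,F] q_used=0 → run A
t=3: queue=[A,D,E,F,C,G,H] q_used=1 → run A
t=4: queue=[D,E,F,C,G,H,A] q_used=0 → run D
t=5: queue=[D,E,F,C,G,H,A] q_used=1 → run D
t=6: queue=[E,F,C,G,H,A,D] q_used=0 → run E
t=7: queue=[E,F,C,G,H,A,D] q_used=1 → run E
t=8: queue=[F,C,G,H,A,D,E] q_used=0 → run F
t=9: queue=[F,C,G,H,A,D,E] q_used=1 → run F
t=10: queue=[C,G,H,A,D,E,F] q_used=0 → run C
t=11: queue=[C,G,H,A,D,E,F] q_used=1 → run C
t=12: queue=[G,H,A,D,E,F,C] q_used=0 → run G
t=13: queue=[G,H,A,D,E,F,C] q_used=1 → run G
t=14: queue=[H,A,D,E,F,C,G] q_used=0 → run H
t=15: queue=[H,A,D,E,F,C,G] q_used=1 → run H
t=16: queue=[A,D,E,F,C,G,H] q_used=0 → run A
t=17: queue=[A,D,E,F,C,G,H] q_used=1 → run A
t=18: queue=[D,E,F,C,G,H,A] q_used=0 → run D
t=19: queue=[D,E,F,C,G,H,A] q_used=1 → run D
t=20: queue=[E,F,C,G,H,A,D] q_used=0 → run E
t=21: queue=[F,C,G,H,A,D] q_used=0 → run F
t=22: queue=[F,C,G,H,A,D] q_used=1 → run F
t=23: queue=[C,G,H,A,D,F] q_used=0 → run C
t=24: queue=[C,G,H,A,D,F] q_used=1 → run C
t=25: queue=[G,H,A,D,F] q_used=0 → run G
t=26: queue=[G,H,A,D,F] q_used=1 → run G
t=27: queue=[H,A,D,F] q_used=0 → run H
t=28: queue=[H,A,D,F] q_used=1 → run H
t=29: queue=[A,D,F,H] q_used=0 → run A
t=30: queue=[D,F,H] q_used=0 → run D
t=31: queue=[D,F,H] q_used=1 → run D
t=32: queue=[F,H] q_used=0 → run F
t=33: queue=[F,H] q_used=1 → run F
t=34: queue=[H,F] q_used=0 → run H
t=35: queue=[H,F] q_used=1 → run H
t=36: queue=[F,H] q_used=0 → run F
t=37: queue=[H] q_used=0 → run H
t=38: queue=[H] q_used=1 → run H
t=39: (idle)
t=40: (idle)
t=41: (idle)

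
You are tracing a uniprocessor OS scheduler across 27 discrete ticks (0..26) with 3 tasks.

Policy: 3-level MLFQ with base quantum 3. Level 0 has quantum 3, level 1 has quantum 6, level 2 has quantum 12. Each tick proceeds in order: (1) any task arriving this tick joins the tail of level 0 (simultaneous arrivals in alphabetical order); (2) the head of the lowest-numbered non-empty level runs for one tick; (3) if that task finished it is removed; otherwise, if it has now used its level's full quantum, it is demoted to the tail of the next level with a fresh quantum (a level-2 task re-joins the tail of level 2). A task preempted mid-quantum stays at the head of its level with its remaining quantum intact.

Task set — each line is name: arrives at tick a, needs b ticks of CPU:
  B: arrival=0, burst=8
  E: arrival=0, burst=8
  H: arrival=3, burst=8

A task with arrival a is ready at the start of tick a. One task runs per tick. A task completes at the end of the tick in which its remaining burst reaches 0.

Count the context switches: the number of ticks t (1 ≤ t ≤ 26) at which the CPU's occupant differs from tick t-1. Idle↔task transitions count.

t=0: L0/L1/L2 = BE/-/- → run B
t=1: L0/L1/L2 = BE/-/- → run B
t=2: L0/L1/L2 = BE/-/- → run B
t=3: L0/L1/L2 = EH/B/- → run E
t=4: L0/L1/L2 = EH/B/- → run E
t=5: L0/L1/L2 = EH/B/- → run E
t=6: L0/L1/L2 = H/BE/- → run H
t=7: L0/L1/L2 = H/BE/- → run H
t=8: L0/L1/L2 = H/BE/- → run H
t=9: L0/L1/L2 = -/BEH/- → run B
t=10: L0/L1/L2 = -/BEH/- → run B
t=11: L0/L1/L2 = -/BEH/- → run B
t=12: L0/L1/L2 = -/BEH/- → run B
t=13: L0/L1/L2 = -/BEH/- → run B
t=14: L0/L1/L2 = -/EH/- → run E
t=15: L0/L1/L2 = -/EH/- → run E
t=16: L0/L1/L2 = -/EH/- → run E
t=17: L0/L1/L2 = -/EH/- → run E
t=18: L0/L1/L2 = -/EH/- → run E
t=19: L0/L1/L2 = -/H/- → run H
t=20: L0/L1/L2 = -/H/- → run H
t=21: L0/L1/L2 = -/H/- → run H
t=22: L0/L1/L2 = -/H/- → run H
t=23: L0/L1/L2 = -/H/- → run H
t=24: (idle)
t=25: (idle)
t=26: (idle)

context switches = 6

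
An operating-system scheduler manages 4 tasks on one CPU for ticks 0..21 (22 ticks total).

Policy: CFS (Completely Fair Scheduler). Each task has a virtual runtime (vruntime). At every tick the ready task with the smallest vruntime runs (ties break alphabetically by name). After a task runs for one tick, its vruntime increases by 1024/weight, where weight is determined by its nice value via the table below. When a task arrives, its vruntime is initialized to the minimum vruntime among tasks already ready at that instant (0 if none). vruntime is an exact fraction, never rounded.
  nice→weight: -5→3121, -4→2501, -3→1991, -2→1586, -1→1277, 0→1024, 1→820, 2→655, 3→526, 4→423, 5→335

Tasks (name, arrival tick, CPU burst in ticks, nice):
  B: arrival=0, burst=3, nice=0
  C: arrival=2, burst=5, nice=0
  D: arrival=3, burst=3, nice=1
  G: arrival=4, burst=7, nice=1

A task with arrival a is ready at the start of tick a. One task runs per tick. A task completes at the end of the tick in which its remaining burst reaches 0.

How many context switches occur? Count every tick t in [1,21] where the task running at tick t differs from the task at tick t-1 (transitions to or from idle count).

t=0: vr[B=0] → run B
t=1: vr[B=1] → run B
t=2: vr[B=2 C=2] → run B
t=3: vr[C=2 D=2] → run C
t=4: vr[C=3 D=2 G=2] → run D
t=5: vr[C=3 D=666/205 G=2] → run G
t=6: vr[C=3 D=666/205 G=666/205] → run C
t=7: vr[C=4 D=666/205 G=666/205] → run D
t=8: vr[C=4 D=922/205 G=666/205] → run G
t=9: vr[C=4 D=922/205 G=922/205] → run C
t=10: vr[C=5 D=922/205 G=922/205] → run D
t=11: vr[C=5 G=922/205] → run G
t=12: vr[C=5 G=1178/205] → run C
t=13: vr[C=6 G=1178/205] → run G
t=14: vr[C=6 G=1434/205] → run C
t=15: vr[G=1434/205] → run G
t=16: vr[G=338/41] → run G
t=17: vr[G=1946/205] → run G
t=18: (idle)
t=19: (idle)
t=20: (idle)
t=21: (idle)

context switches = 14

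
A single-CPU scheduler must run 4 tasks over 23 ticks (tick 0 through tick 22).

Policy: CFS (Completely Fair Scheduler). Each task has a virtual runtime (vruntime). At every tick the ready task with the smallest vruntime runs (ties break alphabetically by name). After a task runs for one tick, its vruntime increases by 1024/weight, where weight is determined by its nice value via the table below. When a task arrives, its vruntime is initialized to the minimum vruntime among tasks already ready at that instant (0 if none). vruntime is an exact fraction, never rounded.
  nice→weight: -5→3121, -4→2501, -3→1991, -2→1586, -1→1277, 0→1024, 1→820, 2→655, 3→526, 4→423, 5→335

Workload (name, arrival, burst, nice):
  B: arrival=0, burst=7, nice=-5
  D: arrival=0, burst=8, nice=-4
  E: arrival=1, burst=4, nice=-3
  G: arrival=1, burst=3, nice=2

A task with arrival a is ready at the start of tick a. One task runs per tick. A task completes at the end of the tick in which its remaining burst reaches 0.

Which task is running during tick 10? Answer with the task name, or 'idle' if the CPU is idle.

running at tick 10 = E

t=0: vr[B=0 D=0] → run B
t=1: vr[B=1024/3121 D=0 E=0 G=0] → run D
t=2: vr[B=1024/3121 D=1024/2501 E=0 G=0] → run E
t=3: vr[B=1024/3121 D=1024/2501 E=1024/1991 G=0] → run G
t=4: vr[B=1024/3121 D=1024/2501 E=1024/1991 G=1024/655] → run B
t=5: vr[B=2048/3121 D=1024/2501 E=1024/1991 G=1024/655] → run D
t=6: vr[B=2048/3121 D=2048/2501 E=1024/1991 G=1024/655] → run E
t=7: vr[B=2048/3121 D=2048/2501 E=2048/1991 G=1024/655] → run B
t=8: vr[B=3072/3121 D=2048/2501 E=2048/1991 G=1024/655] → run D
t=9: vr[B=3072/3121 D=3072/2501 E=2048/1991 G=1024/655] → run B
t=10: vr[B=4096/3121 D=3072/2501 E=2048/1991 G=1024/655] → run E
t=11: vr[B=4096/3121 D=3072/2501 E=3072/1991 G=1024/655] → run D
t=12: vr[B=4096/3121 D=4096/2501 E=3072/1991 G=1024/655] → run B
t=13: vr[B=5120/3121 D=4096/2501 E=3072/1991 G=1024/655] → run E
t=14: vr[B=5120/3121 D=4096/2501 G=1024/655] → run G
t=15: vr[B=5120/3121 D=4096/2501 G=2048/655] → run D
t=16: vr[B=5120/3121 D=5120/2501 G=2048/655] → run B
t=17: vr[B=6144/3121 D=5120/2501 G=2048/655] → run B
t=18: vr[D=5120/2501 G=2048/655] → run D
t=19: vr[D=6144/2501 G=2048/655] → run D
t=20: vr[D=7168/2501 G=2048/655] → run D
t=21: vr[G=2048/655] → run G
t=22: (idle)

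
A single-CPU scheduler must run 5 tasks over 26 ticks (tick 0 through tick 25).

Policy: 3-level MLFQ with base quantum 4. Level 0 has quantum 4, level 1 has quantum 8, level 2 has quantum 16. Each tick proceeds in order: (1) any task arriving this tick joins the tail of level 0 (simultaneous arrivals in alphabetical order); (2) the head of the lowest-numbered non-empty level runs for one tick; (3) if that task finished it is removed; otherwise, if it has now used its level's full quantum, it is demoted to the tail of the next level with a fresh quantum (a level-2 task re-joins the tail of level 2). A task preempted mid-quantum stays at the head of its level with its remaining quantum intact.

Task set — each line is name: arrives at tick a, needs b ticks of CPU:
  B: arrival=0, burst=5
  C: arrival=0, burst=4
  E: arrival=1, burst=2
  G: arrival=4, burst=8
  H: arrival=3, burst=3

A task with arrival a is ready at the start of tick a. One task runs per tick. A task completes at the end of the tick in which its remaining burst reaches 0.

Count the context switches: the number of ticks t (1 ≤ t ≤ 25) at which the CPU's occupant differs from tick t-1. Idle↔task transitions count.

t=0: L0/L1/L2 = BC/-/- → run B
t=1: L0/L1/L2 = BCE/-/- → run B
t=2: L0/L1/L2 = BCE/-/- → run B
t=3: L0/L1/L2 = BCEH/-/- → run B
t=4: L0/L1/L2 = CEHG/B/- → run C
t=5: L0/L1/L2 = CEHG/B/- → run C
t=6: L0/L1/L2 = CEHG/B/- → run C
t=7: L0/L1/L2 = CEHG/B/- → run C
t=8: L0/L1/L2 = EHG/B/- → run E
t=9: L0/L1/L2 = EHG/B/- → run E
t=10: L0/L1/L2 = HG/B/- → run H
t=11: L0/L1/L2 = HG/B/- → run H
t=12: L0/L1/L2 = HG/B/- → run H
t=13: L0/L1/L2 = G/B/- → run G
t=14: L0/L1/L2 = G/B/- → run G
t=15: L0/L1/L2 = G/B/- → run G
t=16: L0/L1/L2 = G/B/- → run G
t=17: L0/L1/L2 = -/BG/- → run B
t=18: L0/L1/L2 = -/G/- → run G
t=19: L0/L1/L2 = -/G/- → run G
t=20: L0/L1/L2 = -/G/- → run G
t=21: L0/L1/L2 = -/G/- → run G
t=22: (idle)
t=23: (idle)
t=24: (idle)
t=25: (idle)

context switches = 7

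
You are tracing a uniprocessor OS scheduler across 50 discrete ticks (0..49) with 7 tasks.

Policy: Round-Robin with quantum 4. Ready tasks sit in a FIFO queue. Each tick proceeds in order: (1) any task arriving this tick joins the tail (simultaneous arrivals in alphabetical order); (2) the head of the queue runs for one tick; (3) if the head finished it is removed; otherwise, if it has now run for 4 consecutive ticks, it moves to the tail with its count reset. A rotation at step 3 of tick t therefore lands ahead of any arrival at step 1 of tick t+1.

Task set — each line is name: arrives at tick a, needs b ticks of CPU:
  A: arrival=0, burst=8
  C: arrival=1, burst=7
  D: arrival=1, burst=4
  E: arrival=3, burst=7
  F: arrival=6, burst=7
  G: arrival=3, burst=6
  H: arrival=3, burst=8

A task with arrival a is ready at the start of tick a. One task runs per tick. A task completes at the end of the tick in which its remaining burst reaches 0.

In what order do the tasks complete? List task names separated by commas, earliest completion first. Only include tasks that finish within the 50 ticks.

completion order = D, A, C, E, G, H, F

t=0: queue=[A] q_used=0 → run A
t=1: queue=[A,C,D] q_used=1 → run A
t=2: queue=[A,C,D] q_used=2 → run A
t=3: queue=[A,C,D,E,G,H] q_used=3 → run A
t=4: queue=[C,D,E,G,H,A] q_used=0 → run C
t=5: queue=[C,D,E,G,H,A] q_used=1 → run C
t=6: queue=[C,D,E,G,H,A,F] q_used=2 → run C
t=7: queue=[C,D,E,G,H,A,F] q_used=3 → run C
t=8: queue=[D,E,G,H,A,F,C] q_used=0 → run D
t=9: queue=[D,E,G,H,A,F,C] q_used=1 → run D
t=10: queue=[D,E,G,H,A,F,C] q_used=2 → run D
t=11: queue=[D,E,G,H,A,F,C] q_used=3 → run D
t=12: queue=[E,G,H,A,F,C] q_used=0 → run E
t=13: queue=[E,G,H,A,F,C] q_used=1 → run E
t=14: queue=[E,G,H,A,F,C] q_used=2 → run E
t=15: queue=[E,G,H,A,F,C] q_used=3 → run E
t=16: queue=[G,H,A,F,C,E] q_used=0 → run G
t=17: queue=[G,H,A,F,C,E] q_used=1 → run G
t=18: queue=[G,H,A,F,C,E] q_used=2 → run G
t=19: queue=[G,H,A,F,C,E] q_used=3 → run G
t=20: queue=[H,A,F,C,E,G] q_used=0 → run H
t=21: queue=[H,A,F,C,E,G] q_used=1 → run H
t=22: queue=[H,A,F,C,E,G] q_used=2 → run H
t=23: queue=[H,A,F,C,E,G] q_used=3 → run H
t=24: queue=[A,F,C,E,G,H] q_used=0 → run A
t=25: queue=[A,F,C,E,G,H] q_used=1 → run A
t=26: queue=[A,F,C,E,G,H] q_used=2 → run A
t=27: queue=[A,F,C,E,G,H] q_used=3 → run A
t=28: queue=[F,C,E,G,H] q_used=0 → run F
t=29: queue=[F,C,E,G,H] q_used=1 → run F
t=30: queue=[F,C,E,G,H] q_used=2 → run F
t=31: queue=[F,C,E,G,H] q_used=3 → run F
t=32: queue=[C,E,G,H,F] q_used=0 → run C
t=33: queue=[C,E,G,H,F] q_used=1 → run C
t=34: queue=[C,E,G,H,F] q_used=2 → run C
t=35: queue=[E,G,H,F] q_used=0 → run E
t=36: queue=[E,G,H,F] q_used=1 → run E
t=37: queue=[E,G,H,F] q_used=2 → run E
t=38: queue=[G,H,F] q_used=0 → run G
t=39: queue=[G,H,F] q_used=1 → run G
t=40: queue=[H,F] q_used=0 → run H
t=41: queue=[H,F] q_used=1 → run H
t=42: queue=[H,F] q_used=2 → run H
t=43: queue=[H,F] q_used=3 → run H
t=44: queue=[F] q_used=0 → run F
t=45: queue=[F] q_used=1 → run F
t=46: queue=[F] q_used=2 → run F
t=47: (idle)
t=48: (idle)
t=49: (idle)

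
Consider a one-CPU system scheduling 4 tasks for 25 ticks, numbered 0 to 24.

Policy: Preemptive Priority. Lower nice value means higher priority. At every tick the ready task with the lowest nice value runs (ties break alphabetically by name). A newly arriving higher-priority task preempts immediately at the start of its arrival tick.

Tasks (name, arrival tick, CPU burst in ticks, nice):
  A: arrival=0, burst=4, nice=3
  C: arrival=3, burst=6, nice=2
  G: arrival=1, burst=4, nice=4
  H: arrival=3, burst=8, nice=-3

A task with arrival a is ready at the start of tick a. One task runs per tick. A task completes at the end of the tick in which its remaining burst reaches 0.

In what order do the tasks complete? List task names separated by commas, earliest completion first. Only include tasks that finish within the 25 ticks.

completion order = H, C, A, G

t=0: ready={A} → run A
t=1: ready={A,G} → run A
t=2: ready={A,G} → run A
t=3: ready={A,C,G,H} → run H
t=4: ready={A,C,G,H} → run H
t=5: ready={A,C,G,H} → run H
t=6: ready={A,C,G,H} → run H
t=7: ready={A,C,G,H} → run H
t=8: ready={A,C,G,H} → run H
t=9: ready={A,C,G,H} → run H
t=10: ready={A,C,G,H} → run H
t=11: ready={A,C,G} → run C
t=12: ready={A,C,G} → run C
t=13: ready={A,C,G} → run C
t=14: ready={A,C,G} → run C
t=15: ready={A,C,G} → run C
t=16: ready={A,C,G} → run C
t=17: ready={A,G} → run A
t=18: ready={G} → run G
t=19: ready={G} → run G
t=20: ready={G} → run G
t=21: ready={G} → run G
t=22: (idle)
t=23: (idle)
t=24: (idle)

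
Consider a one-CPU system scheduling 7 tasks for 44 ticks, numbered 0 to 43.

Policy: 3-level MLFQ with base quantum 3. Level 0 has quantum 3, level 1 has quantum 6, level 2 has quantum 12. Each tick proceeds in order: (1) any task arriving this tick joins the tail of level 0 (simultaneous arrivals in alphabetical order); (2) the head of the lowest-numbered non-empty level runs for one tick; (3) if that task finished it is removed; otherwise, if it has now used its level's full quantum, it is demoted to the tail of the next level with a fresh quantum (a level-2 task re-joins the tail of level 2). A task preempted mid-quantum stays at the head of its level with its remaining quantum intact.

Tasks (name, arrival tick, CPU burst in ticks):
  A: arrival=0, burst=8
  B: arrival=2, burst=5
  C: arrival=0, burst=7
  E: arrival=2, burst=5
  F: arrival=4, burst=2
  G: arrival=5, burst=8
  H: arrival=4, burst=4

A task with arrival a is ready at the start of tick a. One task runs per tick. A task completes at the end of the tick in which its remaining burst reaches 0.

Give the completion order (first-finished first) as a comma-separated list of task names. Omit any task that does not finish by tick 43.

t=0: L0/L1/L2 = AC/-/- → run A
t=1: L0/L1/L2 = AC/-/- → run A
t=2: L0/L1/L2 = ACBE/-/- → run A
t=3: L0/L1/L2 = CBE/A/- → run C
t=4: L0/L1/L2 = CBEFH/A/- → run C
t=5: L0/L1/L2 = CBEFHG/A/- → run C
t=6: L0/L1/L2 = BEFHG/AC/- → run B
t=7: L0/L1/L2 = BEFHG/AC/- → run B
t=8: L0/L1/L2 = BEFHG/AC/- → run B
t=9: L0/L1/L2 = EFHG/ACB/- → run E
t=10: L0/L1/L2 = EFHG/ACB/- → run E
t=11: L0/L1/L2 = EFHG/ACB/- → run E
t=12: L0/L1/L2 = FHG/ACBE/- → run F
t=13: L0/L1/L2 = FHG/ACBE/- → run F
t=14: L0/L1/L2 = HG/ACBE/- → run H
t=15: L0/L1/L2 = HG/ACBE/- → run H
t=16: L0/L1/L2 = HG/ACBE/- → run H
t=17: L0/L1/L2 = G/ACBEH/- → run G
t=18: L0/L1/L2 = G/ACBEH/- → run G
t=19: L0/L1/L2 = G/ACBEH/- → run G
t=20: L0/L1/L2 = -/ACBEHG/- → run A
t=21: L0/L1/L2 = -/ACBEHG/- → run A
t=22: L0/L1/L2 = -/ACBEHG/- → run A
t=23: L0/L1/L2 = -/ACBEHG/- → run A
t=24: L0/L1/L2 = -/ACBEHG/- → run A
t=25: L0/L1/L2 = -/CBEHG/- → run C
t=26: L0/L1/L2 = -/CBEHG/- → run C
t=27: L0/L1/L2 = -/CBEHG/- → run C
t=28: L0/L1/L2 = -/CBEHG/- → run C
t=29: L0/L1/L2 = -/BEHG/- → run B
t=30: L0/L1/L2 = -/BEHG/- → run B
t=31: L0/L1/L2 = -/EHG/- → run E
t=32: L0/L1/L2 = -/EHG/- → run E
t=33: L0/L1/L2 = -/HG/- → run H
t=34: L0/L1/L2 = -/G/- → run G
t=35: L0/L1/L2 = -/G/- → run G
t=36: L0/L1/L2 = -/G/- → run G
t=37: L0/L1/L2 = -/G/- → run G
t=38: L0/L1/L2 = -/G/- → run G
t=39: (idle)
t=40: (idle)
t=41: (idle)
t=42: (idle)
t=43: (idle)

completion order = F, A, C, B, E, H, G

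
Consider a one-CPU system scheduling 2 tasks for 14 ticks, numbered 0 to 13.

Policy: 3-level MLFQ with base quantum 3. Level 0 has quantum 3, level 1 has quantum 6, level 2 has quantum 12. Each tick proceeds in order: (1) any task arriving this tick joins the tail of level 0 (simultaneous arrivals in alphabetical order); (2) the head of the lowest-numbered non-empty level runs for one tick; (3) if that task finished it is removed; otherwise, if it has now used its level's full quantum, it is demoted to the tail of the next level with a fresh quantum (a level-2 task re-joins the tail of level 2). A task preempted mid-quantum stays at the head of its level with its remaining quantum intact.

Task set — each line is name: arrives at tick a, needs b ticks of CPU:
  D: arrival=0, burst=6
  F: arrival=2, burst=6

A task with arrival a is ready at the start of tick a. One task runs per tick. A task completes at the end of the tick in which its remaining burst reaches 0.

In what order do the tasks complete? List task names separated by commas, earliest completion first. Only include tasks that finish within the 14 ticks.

t=0: L0/L1/L2 = D/-/- → run D
t=1: L0/L1/L2 = D/-/- → run D
t=2: L0/L1/L2 = DF/-/- → run D
t=3: L0/L1/L2 = F/D/- → run F
t=4: L0/L1/L2 = F/D/- → run F
t=5: L0/L1/L2 = F/D/- → run F
t=6: L0/L1/L2 = -/DF/- → run D
t=7: L0/L1/L2 = -/DF/- → run D
t=8: L0/L1/L2 = -/DF/- → run D
t=9: L0/L1/L2 = -/F/- → run F
t=10: L0/L1/L2 = -/F/- → run F
t=11: L0/L1/L2 = -/F/- → run F
t=12: (idle)
t=13: (idle)

completion order = D, F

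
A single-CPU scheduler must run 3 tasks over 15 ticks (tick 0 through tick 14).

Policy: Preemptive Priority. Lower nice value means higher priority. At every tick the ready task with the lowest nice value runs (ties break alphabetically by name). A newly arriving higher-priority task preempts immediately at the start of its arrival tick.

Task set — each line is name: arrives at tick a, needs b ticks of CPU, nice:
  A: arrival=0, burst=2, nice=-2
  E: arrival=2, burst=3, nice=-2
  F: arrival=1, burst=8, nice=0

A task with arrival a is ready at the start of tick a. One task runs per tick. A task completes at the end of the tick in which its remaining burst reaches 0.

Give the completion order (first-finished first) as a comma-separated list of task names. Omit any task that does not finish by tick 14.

completion order = A, E, F

t=0: ready={A} → run A
t=1: ready={A,F} → run A
t=2: ready={E,F} → run E
t=3: ready={E,F} → run E
t=4: ready={E,F} → run E
t=5: ready={F} → run F
t=6: ready={F} → run F
t=7: ready={F} → run F
t=8: ready={F} → run F
t=9: ready={F} → run F
t=10: ready={F} → run F
t=11: ready={F} → run F
t=12: ready={F} → run F
t=13: (idle)
t=14: (idle)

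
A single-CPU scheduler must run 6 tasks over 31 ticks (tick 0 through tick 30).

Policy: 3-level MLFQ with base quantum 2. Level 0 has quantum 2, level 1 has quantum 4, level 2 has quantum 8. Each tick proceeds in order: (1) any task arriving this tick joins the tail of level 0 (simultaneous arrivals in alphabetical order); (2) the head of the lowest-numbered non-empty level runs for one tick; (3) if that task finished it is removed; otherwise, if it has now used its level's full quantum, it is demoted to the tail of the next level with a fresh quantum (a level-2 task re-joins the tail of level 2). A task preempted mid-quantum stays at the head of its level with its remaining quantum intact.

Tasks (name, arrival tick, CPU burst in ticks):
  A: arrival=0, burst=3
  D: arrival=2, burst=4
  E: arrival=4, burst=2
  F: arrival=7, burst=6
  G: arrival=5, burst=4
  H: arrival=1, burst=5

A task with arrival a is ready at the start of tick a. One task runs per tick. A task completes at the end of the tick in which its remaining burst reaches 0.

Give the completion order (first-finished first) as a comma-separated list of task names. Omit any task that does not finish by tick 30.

completion order = E, A, H, D, G, F

t=0: L0/L1/L2 = A/-/- → run A
t=1: L0/L1/L2 = AH/-/- → run A
t=2: L0/L1/L2 = HD/A/- → run H
t=3: L0/L1/L2 = HD/A/- → run H
t=4: L0/L1/L2 = DE/AH/- → run D
t=5: L0/L1/L2 = DEG/AH/- → run D
t=6: L0/L1/L2 = EG/AHD/- → run E
t=7: L0/L1/L2 = EGF/AHD/- → run E
t=8: L0/L1/L2 = GF/AHD/- → run G
t=9: L0/L1/L2 = GF/AHD/- → run G
t=10: L0/L1/L2 = F/AHDG/- → run F
t=11: L0/L1/L2 = F/AHDG/- → run F
t=12: L0/L1/L2 = -/AHDGF/- → run A
t=13: L0/L1/L2 = -/HDGF/- → run H
t=14: L0/L1/L2 = -/HDGF/- → run H
t=15: L0/L1/L2 = -/HDGF/- → run H
t=16: L0/L1/L2 = -/DGF/- → run D
t=17: L0/L1/L2 = -/DGF/- → run D
t=18: L0/L1/L2 = -/GF/- → run G
t=19: L0/L1/L2 = -/GF/- → run G
t=20: L0/L1/L2 = -/F/- → run F
t=21: L0/L1/L2 = -/F/- → run F
t=22: L0/L1/L2 = -/F/- → run F
t=23: L0/L1/L2 = -/F/- → run F
t=24: (idle)
t=25: (idle)
t=26: (idle)
t=27: (idle)
t=28: (idle)
t=29: (idle)
t=30: (idle)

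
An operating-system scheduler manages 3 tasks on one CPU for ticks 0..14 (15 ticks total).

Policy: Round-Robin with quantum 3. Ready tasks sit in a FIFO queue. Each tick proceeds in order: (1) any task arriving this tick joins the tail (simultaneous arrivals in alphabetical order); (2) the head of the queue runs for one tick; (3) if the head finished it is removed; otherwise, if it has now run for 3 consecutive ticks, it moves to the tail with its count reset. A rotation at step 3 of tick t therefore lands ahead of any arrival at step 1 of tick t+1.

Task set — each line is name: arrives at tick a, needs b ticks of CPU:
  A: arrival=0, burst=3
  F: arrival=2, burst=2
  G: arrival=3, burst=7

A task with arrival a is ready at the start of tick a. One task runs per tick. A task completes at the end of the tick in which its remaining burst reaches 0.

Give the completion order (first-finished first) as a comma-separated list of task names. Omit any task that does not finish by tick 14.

t=0: queue=[A] q_used=0 → run A
t=1: queue=[A] q_used=1 → run A
t=2: queue=[A,F] q_used=2 → run A
t=3: queue=[F,G] q_used=0 → run F
t=4: queue=[F,G] q_used=1 → run F
t=5: queue=[G] q_used=0 → run G
t=6: queue=[G] q_used=1 → run G
t=7: queue=[G] q_used=2 → run G
t=8: queue=[G] q_used=0 → run G
t=9: queue=[G] q_used=1 → run G
t=10: queue=[G] q_used=2 → run G
t=11: queue=[G] q_used=0 → run G
t=12: (idle)
t=13: (idle)
t=14: (idle)

completion order = A, F, G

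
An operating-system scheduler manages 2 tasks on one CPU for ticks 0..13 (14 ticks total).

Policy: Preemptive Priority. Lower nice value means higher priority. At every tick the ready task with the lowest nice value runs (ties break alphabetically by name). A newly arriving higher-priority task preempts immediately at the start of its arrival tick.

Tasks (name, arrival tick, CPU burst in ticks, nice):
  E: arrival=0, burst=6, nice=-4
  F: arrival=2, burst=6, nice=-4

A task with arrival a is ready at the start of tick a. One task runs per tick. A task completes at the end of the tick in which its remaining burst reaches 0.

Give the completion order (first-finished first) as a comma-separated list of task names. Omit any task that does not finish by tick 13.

t=0: ready={E} → run E
t=1: ready={E} → run E
t=2: ready={E,F} → run E
t=3: ready={E,F} → run E
t=4: ready={E,F} → run E
t=5: ready={E,F} → run E
t=6: ready={F} → run F
t=7: ready={F} → run F
t=8: ready={F} → run F
t=9: ready={F} → run F
t=10: ready={F} → run F
t=11: ready={F} → run F
t=12: (idle)
t=13: (idle)

completion order = E, F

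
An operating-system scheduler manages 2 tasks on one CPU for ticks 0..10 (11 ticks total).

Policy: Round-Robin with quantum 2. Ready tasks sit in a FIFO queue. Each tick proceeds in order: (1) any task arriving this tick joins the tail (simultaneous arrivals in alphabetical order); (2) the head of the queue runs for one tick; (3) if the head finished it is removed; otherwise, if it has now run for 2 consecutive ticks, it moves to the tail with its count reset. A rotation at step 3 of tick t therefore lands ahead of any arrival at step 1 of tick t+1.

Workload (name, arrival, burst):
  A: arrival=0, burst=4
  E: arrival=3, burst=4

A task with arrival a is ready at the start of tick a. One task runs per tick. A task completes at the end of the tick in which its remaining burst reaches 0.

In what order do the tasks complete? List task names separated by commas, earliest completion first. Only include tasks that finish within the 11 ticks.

t=0: queue=[A] q_used=0 → run A
t=1: queue=[A] q_used=1 → run A
t=2: queue=[A] q_used=0 → run A
t=3: queue=[A,E] q_used=1 → run A
t=4: queue=[E] q_used=0 → run E
t=5: queue=[E] q_used=1 → run E
t=6: queue=[E] q_used=0 → run E
t=7: queue=[E] q_used=1 → run E
t=8: (idle)
t=9: (idle)
t=10: (idle)

completion order = A, E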